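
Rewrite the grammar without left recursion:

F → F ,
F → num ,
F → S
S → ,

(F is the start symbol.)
F is directly left-recursive. The standard transformation for
  A → A α₁ | ... | A α_m | β₁ | ... | β_n
is
  A  → β₁ A' | ... | β_n A'
  A' → α₁ A' | ... | α_m A' | ε

F → num , becomes F → num , F'
F → S becomes F → S F'
F → F , becomes F' → , F'
Add F' → ε

Productions for other non-terminals are unchanged:
  S → ,

Resulting grammar:
F → num , F'
F → S F'
F' → , F'
F' → ε
S → ,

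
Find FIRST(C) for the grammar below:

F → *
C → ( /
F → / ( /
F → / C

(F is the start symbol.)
From C → ( /:
  - '(' is a terminal: add '(' and stop

Collecting: FIRST(C) = { '(' }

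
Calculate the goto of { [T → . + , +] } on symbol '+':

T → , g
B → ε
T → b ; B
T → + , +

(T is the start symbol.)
GOTO(I, '+') = CLOSURE({ [A → αX.β] : [A → α.Xβ] ∈ I, X = '+' })

Items with dot before '+', with the dot advanced:
  [T → . + , +] → [T → + . , +]
Closure adds nothing (no advanced item has the dot before a non-terminal).

GOTO = { [T → + . , +] }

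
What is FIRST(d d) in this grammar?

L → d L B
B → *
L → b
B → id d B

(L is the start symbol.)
{ 'd' }

To compute FIRST(d d), process the symbols left to right:
Symbol d is a terminal. Add 'd' and stop.
FIRST(d d) = { 'd' }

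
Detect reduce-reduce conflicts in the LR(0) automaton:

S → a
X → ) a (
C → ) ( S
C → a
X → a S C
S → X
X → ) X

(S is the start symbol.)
No reduce-reduce conflicts

A reduce-reduce conflict occurs when an LR(0) state has two complete items [A → α .] and [B → β .] — both call for a reduction, and with no lookahead the parser cannot choose between them.

Augment with S' → S and build the canonical LR(0) collection (I0 = CLOSURE({[S' → . S]}), then GOTO on every symbol after a dot until no new states appear). It has 14 states:
  I0: { [S → . X], [S → . a], [S' → . S], [X → . ) X], [X → . ) a (], [X → . a S C] }  — shift
  I1: { [X → ) . X], [X → ) . a (], [X → . ) X], [X → . ) a (], [X → . a S C] }  — shift
  I2: { [S' → S .] }  — accept
  I3: { [S → X .] }  — reduce
  I4: { [S → . X], [S → . a], [S → a .], [X → . ) X], [X → . ) a (], [X → . a S C], [X → a . S C] }  — shift, reduce
  I5: { [C → . ) ( S], [C → . a], [X → a S . C] }  — shift
  I6: { [C → ) . ( S] }  — shift
  I7: { [X → a S C .] }  — reduce
  I8: { [C → a .] }  — reduce
  I9: { [C → ) ( . S], [S → . X], [S → . a], [X → . ) X], [X → . ) a (], [X → . a S C] }  — shift
  I10: { [C → ) ( S .] }  — reduce
  I11: { [X → ) X .] }  — reduce
  I12: { [S → . X], [S → . a], [X → ) a . (], [X → . ) X], [X → . ) a (], [X → . a S C], [X → a . S C] }  — shift
  I13: { [X → ) a ( .] }  — reduce

No state contains more than one complete item.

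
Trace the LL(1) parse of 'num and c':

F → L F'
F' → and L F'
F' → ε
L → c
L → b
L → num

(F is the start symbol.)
LL(1) parsing maintains a stack (initially the start symbol over $) and the input. At each step: if the stack top is a terminal, match it against the current input token; if it is a non-terminal N, replace it with the RHS of M[N, lookahead] (the unique production whose predict set contains the lookahead).

Stack is shown with the top on the left.

Stack       Input        Action
-------------------------------
F $         num and c $  output F → L F'
L F' $      num and c $  output L → num
num F' $    num and c $  match 'num'
F' $        and c $      output F' → and L F'
and L F' $  and c $      match 'and'
L F' $      c $          output L → c
c F' $      c $          match 'c'
F' $        $            output F' → ε
$           $            accept

The string is accepted.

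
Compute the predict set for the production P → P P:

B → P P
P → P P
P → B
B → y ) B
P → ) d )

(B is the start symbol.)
PREDICT(P → P P) = (FIRST(RHS) \ {ε}) ∪ (FOLLOW(P) if ε ∈ FIRST(RHS), i.e. RHS ⇒* ε)
FIRST(P) = { ')', 'y' }
FIRST(P P) = { ')', 'y' }
ε ∉ FIRST(P P), so FOLLOW(P) is not added.
PREDICT(P → P P) = { ')', 'y' }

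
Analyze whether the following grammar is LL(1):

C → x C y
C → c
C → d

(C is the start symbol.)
A grammar is LL(1) if for each non-terminal N with multiple productions, the predict sets of those productions are pairwise disjoint, where PREDICT(N → α) = (FIRST(α) \ {ε}) ∪ (FOLLOW(N) if α ⇒* ε).

For C:
  PREDICT(C → x C y) = { 'x' }
  PREDICT(C → c) = { 'c' }
  PREDICT(C → d) = { 'd' }

All predict sets are disjoint. The grammar IS LL(1).

Answer: Yes, the grammar is LL(1).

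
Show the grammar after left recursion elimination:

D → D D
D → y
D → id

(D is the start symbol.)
D is directly left-recursive. The standard transformation for
  A → A α₁ | ... | A α_m | β₁ | ... | β_n
is
  A  → β₁ A' | ... | β_n A'
  A' → α₁ A' | ... | α_m A' | ε

D → y becomes D → y D'
D → id becomes D → id D'
D → D D becomes D' → D D'
Add D' → ε

Resulting grammar:
D → y D'
D → id D'
D' → D D'
D' → ε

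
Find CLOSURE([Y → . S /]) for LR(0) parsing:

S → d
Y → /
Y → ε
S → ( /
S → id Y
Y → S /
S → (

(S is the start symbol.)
Start with: [Y → . S /]
  [Y → . S /] has the dot before S: add [S → . d], [S → . ( /], [S → . id Y], [S → . (]
No further items can be added.

CLOSURE = { [S → . ( /], [S → . (], [S → . d], [S → . id Y], [Y → . S /] }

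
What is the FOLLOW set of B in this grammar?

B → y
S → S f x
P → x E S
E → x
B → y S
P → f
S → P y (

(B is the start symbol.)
B is the start symbol, so $ ∈ FOLLOW(B).
B does not occur on any right-hand side.

Taking the union: FOLLOW(B) = { $ }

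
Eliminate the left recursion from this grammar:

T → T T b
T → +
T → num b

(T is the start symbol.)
T is directly left-recursive. The standard transformation for
  A → A α₁ | ... | A α_m | β₁ | ... | β_n
is
  A  → β₁ A' | ... | β_n A'
  A' → α₁ A' | ... | α_m A' | ε

T → + becomes T → + T'
T → num b becomes T → num b T'
T → T T b becomes T' → T b T'
Add T' → ε

Resulting grammar:
T → + T'
T → num b T'
T' → T b T'
T' → ε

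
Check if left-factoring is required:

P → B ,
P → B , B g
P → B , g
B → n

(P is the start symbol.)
Yes, P has productions with common prefix 'B ,'

Left-factoring is needed when two productions for the same non-terminal
share a common prefix on the right-hand side.

Productions for P:
  P → B ,
  P → B , B g
  P → B , g

Found common prefix 'B ,' in productions for P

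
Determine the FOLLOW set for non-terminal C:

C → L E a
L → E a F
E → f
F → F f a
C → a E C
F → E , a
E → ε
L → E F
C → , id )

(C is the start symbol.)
C is the start symbol, so $ ∈ FOLLOW(C).
In C → a E C: C is at the end; this adds FOLLOW(C) to itself — nothing new

Taking the union: FOLLOW(C) = { $ }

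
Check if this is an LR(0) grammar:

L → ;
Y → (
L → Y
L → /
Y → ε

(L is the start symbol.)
No. Shift-reduce conflict between [Y → .] and [L → . /]

A grammar is LR(0) if no state in the canonical LR(0) collection has:
  - both a shift item (dot before a terminal) and a complete item (shift-reduce conflict), or
  - two or more complete items (reduce-reduce conflict; the accept item [L' → L .] counts as a complete item here).

Augment with L' → L and build the canonical LR(0) collection (I0 = CLOSURE({[L' → . L]}), then GOTO on every symbol after a dot until no new states appear). It has 6 states:
  I0: { [L → . /], [L → . ;], [L → . Y], [L' → . L], [Y → . (], [Y → .] }  — shift, reduce
  I1: { [Y → ( .] }  — reduce
  I2: { [L → / .] }  — reduce
  I3: { [L → ; .] }  — reduce
  I4: { [L' → L .] }  — accept
  I5: { [L → Y .] }  — reduce

Conflict in state I0:
  Shift-reduce conflict between [Y → .] and [L → . /]
So the grammar is NOT LR(0).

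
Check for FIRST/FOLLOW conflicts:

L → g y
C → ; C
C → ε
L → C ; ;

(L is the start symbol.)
Yes. C → ';' C with FOLLOW(C) on { ';' }

A FIRST/FOLLOW conflict occurs when a non-terminal N has a nullable alternative N → β (β ⇒* ε) and another alternative N → α with FIRST(α) ∩ FOLLOW(N) ≠ ∅: on such a lookahead the parser cannot decide between expanding α and letting N vanish via β.

Nullable non-terminals: C.

C: nullable alternative(s) C → ε; FOLLOW(C) = { ';' }
  C → ; C: FIRST \ {ε} = { ';' } — overlaps FOLLOW(C) on { ';' }: CONFLICT
  C → ε: FIRST \ {ε} = { } — this is the only nullable alternative, skip

L has no nullable alternative, so no FIRST/FOLLOW check is needed there.

So the grammar has 1 FIRST/FOLLOW conflict (marked CONFLICT above).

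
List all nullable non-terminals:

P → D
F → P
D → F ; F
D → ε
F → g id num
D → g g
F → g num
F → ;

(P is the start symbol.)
A non-terminal is nullable if it can derive ε (the empty string): either it has an ε-production, or it has a production whose right-hand side consists entirely of nullable non-terminals.

ε-productions: D → ε
So D is immediately nullable.
P → D: every symbol on the right is nullable, so P is nullable too.
F → P: every symbol on the right is nullable, so F is nullable too.
Every non-terminal is now nullable.
Nullable = { 'D', 'F', 'P' }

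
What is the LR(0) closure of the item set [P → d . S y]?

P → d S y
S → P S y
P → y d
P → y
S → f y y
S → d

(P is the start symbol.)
{ [P → . d S y], [P → . y d], [P → . y], [P → d . S y], [S → . P S y], [S → . d], [S → . f y y] }

To compute CLOSURE, for each item [A → α.Bβ] where B is a non-terminal, add [B → .γ] for all productions B → γ; repeat for the newly added items until nothing changes.

Start with: [P → d . S y]
  [P → d . S y] has the dot before S: add [S → . P S y], [S → . f y y], [S → . d]
  [S → . P S y] has the dot before P: add [P → . d S y], [P → . y d], [P → . y]
No further items can be added.

CLOSURE = { [P → . d S y], [P → . y d], [P → . y], [P → d . S y], [S → . P S y], [S → . d], [S → . f y y] }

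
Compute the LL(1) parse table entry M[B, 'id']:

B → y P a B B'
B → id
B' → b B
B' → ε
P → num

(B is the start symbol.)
B → id

To find M[B, 'id'], we find productions for B where 'id' is in the predict set (PREDICT(N → α) = (FIRST(α) \ {ε}) ∪ (FOLLOW(N) if α ⇒* ε)).

B → y P a B B': PREDICT = { 'y' }
B → id: PREDICT = { 'id' }
  'id' is in predict set, so this production goes in M[B, 'id']

M[B, 'id'] = B → id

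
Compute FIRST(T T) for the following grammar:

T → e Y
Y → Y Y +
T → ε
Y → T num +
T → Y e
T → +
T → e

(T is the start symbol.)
{ '+', 'e', 'num', ε }

FIRST sets of the non-terminals involved (from the grammar, by fixed-point iteration):
  FIRST(T) = { '+', 'e', 'num', ε }

To compute FIRST(T T), process the symbols left to right:
Symbol T is a non-terminal. Add FIRST(T) \ {ε} = { '+', 'e', 'num' }
T is nullable (ε ∈ FIRST(T)), continue to the next symbol.
Symbol T is a non-terminal. Add FIRST(T) \ {ε} = { '+', 'e', 'num' }
T is nullable (ε ∈ FIRST(T)), continue to the next symbol.
All symbols are nullable, so ε is in the result.
FIRST(T T) = { '+', 'e', 'num', ε }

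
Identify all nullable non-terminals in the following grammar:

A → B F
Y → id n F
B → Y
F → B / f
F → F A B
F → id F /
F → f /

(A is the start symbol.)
None

A non-terminal is nullable if it can derive ε (the empty string): either it has an ε-production, or it has a production whose right-hand side consists entirely of nullable non-terminals.

There are no ε-productions, so no non-terminal can derive ε.
No non-terminals are nullable.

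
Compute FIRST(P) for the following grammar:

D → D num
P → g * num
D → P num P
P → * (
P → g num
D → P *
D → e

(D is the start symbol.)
{ '*', 'g' }

From P → g * num:
  - g is a terminal: add 'g' and stop
From P → * (:
  - '*' is a terminal: add '*' and stop
From P → g num:
  - g is a terminal: add 'g' and stop

Collecting: FIRST(P) = { '*', 'g' }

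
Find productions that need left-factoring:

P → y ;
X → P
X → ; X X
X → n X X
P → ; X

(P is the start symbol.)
Left-factoring is needed when two productions for the same non-terminal
share a common prefix on the right-hand side.

Productions for P:
  P → y ;
  P → ; X
Productions for X:
  X → P
  X → ; X X
  X → n X X

No common prefixes found.

Answer: No, left-factoring is not needed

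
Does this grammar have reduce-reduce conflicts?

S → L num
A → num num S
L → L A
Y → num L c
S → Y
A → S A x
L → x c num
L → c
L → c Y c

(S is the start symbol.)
Yes — I12: [L → c .] vs [Y → num L c .]

A reduce-reduce conflict occurs when an LR(0) state has two complete items [A → α .] and [B → β .] — both call for a reduction, and with no lookahead the parser cannot choose between them.

Augment with S' → S and build the canonical LR(0) collection (I0 = CLOSURE({[S' → . S]}), then GOTO on every symbol after a dot until no new states appear). It has 21 states:
  I0: { [L → . L A], [L → . c Y c], [L → . c], [L → . x c num], [S → . L num], [S → . Y], [S' → . S], [Y → . num L c] }  — shift
  I1: { [A → . S A x], [A → . num num S], [L → . L A], [L → . c Y c], [L → . c], [L → . x c num], [L → L . A], [S → . L num], [S → . Y], [S → L . num], [Y → . num L c] }  — shift
  I2: { [S' → S .] }  — accept
  I3: { [S → Y .] }  — reduce
  I4: { [L → c . Y c], [L → c .], [Y → . num L c] }  — shift, reduce
  I5: { [L → . L A], [L → . c Y c], [L → . c], [L → . x c num], [Y → num . L c] }  — shift
  I6: { [L → x . c num] }  — shift
  I7: { [L → x c . num] }  — shift
  I8: { [L → x c num .] }  — reduce
  I9: { [A → . S A x], [A → . num num S], [L → . L A], [L → . c Y c], [L → . c], [L → . x c num], [L → L . A], [S → . L num], [S → . Y], [Y → . num L c], [Y → num L . c] }  — shift
  I10: { [L → L A .] }  — reduce
  I11: { [A → . S A x], [A → . num num S], [A → S . A x], [L → . L A], [L → . c Y c], [L → . c], [L → . x c num], [S → . L num], [S → . Y], [Y → . num L c] }  — shift
  I12: { [L → c . Y c], [L → c .], [Y → . num L c], [Y → num L c .] }  — shift, 2 reduces
  I13: { [A → num . num S], [L → . L A], [L → . c Y c], [L → . c], [L → . x c num], [Y → num . L c] }  — shift
  I14: { [A → num num . S], [L → . L A], [L → . c Y c], [L → . c], [L → . x c num], [S → . L num], [S → . Y], [Y → . num L c] }  — shift
  I15: { [A → num num S .] }  — reduce
  I16: { [L → c Y . c] }  — shift
  I17: { [L → c Y c .] }  — reduce
  I18: { [A → S A . x] }  — shift
  I19: { [A → S A x .] }  — reduce
  I20: { [A → num . num S], [L → . L A], [L → . c Y c], [L → . c], [L → . x c num], [S → L num .], [Y → num . L c] }  — shift, reduce

I12 contains complete items [L → c .], [Y → num L c .] — reduce-reduce conflict.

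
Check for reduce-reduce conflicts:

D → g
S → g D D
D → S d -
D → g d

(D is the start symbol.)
Augment with D' → D and build the canonical LR(0) collection (I0 = CLOSURE({[D' → . D]}), then GOTO on every symbol after a dot until no new states appear). It has 9 states:
  I0: { [D → . S d -], [D → . g d], [D → . g], [D' → . D], [S → . g D D] }  — shift
  I1: { [D' → D .] }  — accept
  I2: { [D → S . d -] }  — shift
  I3: { [D → . S d -], [D → . g d], [D → . g], [D → g . d], [D → g .], [S → . g D D], [S → g . D D] }  — shift, reduce
  I4: { [D → . S d -], [D → . g d], [D → . g], [S → . g D D], [S → g D . D] }  — shift
  I5: { [D → g d .] }  — reduce
  I6: { [S → g D D .] }  — reduce
  I7: { [D → S d . -] }  — shift
  I8: { [D → S d - .] }  — reduce

No state contains more than one complete item.

Answer: No reduce-reduce conflicts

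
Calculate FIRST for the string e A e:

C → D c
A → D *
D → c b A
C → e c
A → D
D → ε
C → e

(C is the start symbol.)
{ 'e' }

To compute FIRST(e A e), process the symbols left to right:
Symbol e is a terminal. Add 'e' and stop.
FIRST(e A e) = { 'e' }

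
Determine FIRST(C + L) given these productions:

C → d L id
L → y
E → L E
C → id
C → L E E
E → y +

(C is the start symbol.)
{ 'd', 'id', 'y' }

FIRST sets of the non-terminals involved (from the grammar, by fixed-point iteration):
  FIRST(C) = { 'd', 'id', 'y' }

To compute FIRST(C + L), process the symbols left to right:
Symbol C is a non-terminal. Add FIRST(C) \ {ε} = { 'd', 'id', 'y' }
C is not nullable (ε ∉ FIRST(C)), so stop here.
FIRST(C + L) = { 'd', 'id', 'y' }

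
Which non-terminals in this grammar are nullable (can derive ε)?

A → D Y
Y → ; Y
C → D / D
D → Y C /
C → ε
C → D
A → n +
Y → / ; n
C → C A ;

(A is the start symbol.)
{ 'C' }

ε-productions: C → ε
So C is immediately nullable.
No further non-terminal can be added: every production for the remaining non-terminals contains a terminal or a non-nullable non-terminal.
Nullable = { 'C' }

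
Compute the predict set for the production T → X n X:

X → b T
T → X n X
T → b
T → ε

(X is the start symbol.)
{ 'b' }

PREDICT(T → X n X) = (FIRST(RHS) \ {ε}) ∪ (FOLLOW(T) if ε ∈ FIRST(RHS), i.e. RHS ⇒* ε)
FIRST(X) = { 'b' }
FIRST(X n X) = { 'b' }
ε ∉ FIRST(X n X), so FOLLOW(T) is not added.
PREDICT(T → X n X) = { 'b' }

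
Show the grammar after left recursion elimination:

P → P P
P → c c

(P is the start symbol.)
P → c c P'
P' → P P'
P' → ε

P is directly left-recursive. The standard transformation for
  A → A α₁ | ... | A α_m | β₁ | ... | β_n
is
  A  → β₁ A' | ... | β_n A'
  A' → α₁ A' | ... | α_m A' | ε

P → c c becomes P → c c P'
P → P P becomes P' → P P'
Add P' → ε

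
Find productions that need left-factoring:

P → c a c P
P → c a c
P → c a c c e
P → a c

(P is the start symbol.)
Left-factoring is needed when two productions for the same non-terminal
share a common prefix on the right-hand side.

Productions for P:
  P → c a c P
  P → c a c
  P → c a c c e
  P → a c

Found common prefix 'c a c' in productions for P

Answer: Yes, P has productions with common prefix 'c a c'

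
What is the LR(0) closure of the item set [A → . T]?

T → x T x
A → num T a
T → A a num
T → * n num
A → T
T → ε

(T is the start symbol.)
{ [A → . T], [A → . num T a], [T → . * n num], [T → . A a num], [T → . x T x], [T → .] }

To compute CLOSURE, for each item [A → α.Bβ] where B is a non-terminal, add [B → .γ] for all productions B → γ; repeat for the newly added items until nothing changes.

Start with: [A → . T]
  [A → . T] has the dot before T: add [T → . x T x], [T → . A a num], [T → . * n num], [T → .]
  [T → . A a num] has the dot before A: add [A → . num T a]
No further items can be added.

CLOSURE = { [A → . T], [A → . num T a], [T → . * n num], [T → . A a num], [T → . x T x], [T → .] }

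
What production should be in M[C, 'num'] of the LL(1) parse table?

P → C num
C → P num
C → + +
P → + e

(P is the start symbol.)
Empty (error entry)

To find M[C, 'num'], we find productions for C where 'num' is in the predict set (PREDICT(N → α) = (FIRST(α) \ {ε}) ∪ (FOLLOW(N) if α ⇒* ε)).

Relevant sets:
  FIRST(P) = { '+' }

C → P num: PREDICT = { '+' }
C → + +: PREDICT = { '+' }

M[C, 'num'] is empty (no production applies)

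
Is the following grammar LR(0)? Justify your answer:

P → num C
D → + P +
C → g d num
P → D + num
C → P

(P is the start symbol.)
Yes, the grammar is LR(0)

A grammar is LR(0) if no state in the canonical LR(0) collection has:
  - both a shift item (dot before a terminal) and a complete item (shift-reduce conflict), or
  - two or more complete items (reduce-reduce conflict; the accept item [P' → P .] counts as a complete item here).

Augment with P' → P and build the canonical LR(0) collection (I0 = CLOSURE({[P' → . P]}), then GOTO on every symbol after a dot until no new states appear). It has 14 states:
  I0: { [D → . + P +], [P → . D + num], [P → . num C], [P' → . P] }  — shift
  I1: { [D → + . P +], [D → . + P +], [P → . D + num], [P → . num C] }  — shift
  I2: { [P → D . + num] }  — shift
  I3: { [P' → P .] }  — accept
  I4: { [C → . P], [C → . g d num], [D → . + P +], [P → . D + num], [P → . num C], [P → num . C] }  — shift
  I5: { [P → num C .] }  — reduce
  I6: { [C → P .] }  — reduce
  I7: { [C → g . d num] }  — shift
  I8: { [C → g d . num] }  — shift
  I9: { [C → g d num .] }  — reduce
  I10: { [P → D + . num] }  — shift
  I11: { [P → D + num .] }  — reduce
  I12: { [D → + P . +] }  — shift
  I13: { [D → + P + .] }  — reduce

Every state is either a pure shift/goto state or contains exactly one complete item and nothing to shift — no conflicts. The grammar is LR(0).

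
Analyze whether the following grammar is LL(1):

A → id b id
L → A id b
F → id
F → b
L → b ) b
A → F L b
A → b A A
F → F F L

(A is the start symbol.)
Relevant sets:
  FIRST(F) = { 'b', 'id' }
  FIRST(A) = { 'b', 'id' }

For A:
  PREDICT(A → id b id) = { 'id' }
  PREDICT(A → F L b) = { 'b', 'id' }
  PREDICT(A → b A A) = { 'b' }
For L:
  PREDICT(L → A id b) = { 'b', 'id' }
  PREDICT(L → b ')' b) = { 'b' }
For F:
  PREDICT(F → id) = { 'id' }
  PREDICT(F → b) = { 'b' }
  PREDICT(F → F F L) = { 'b', 'id' }

Conflict found: Predict set conflict for A: { 'id' }
The grammar is NOT LL(1).

Answer: No. Predict set conflict for A: { 'id' }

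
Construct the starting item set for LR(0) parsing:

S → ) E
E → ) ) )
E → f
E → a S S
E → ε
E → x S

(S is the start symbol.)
First, augment the grammar with S' → S
I₀ = CLOSURE({ [S' → . S] }):
  [S' → . S] has the dot before S: add [S → . ) E]
No further items can be added.

I₀ = { [S → . ) E], [S' → . S] }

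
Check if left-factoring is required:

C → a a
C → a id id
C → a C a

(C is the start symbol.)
Yes, C has productions with common prefix 'a'

Left-factoring is needed when two productions for the same non-terminal
share a common prefix on the right-hand side.

Productions for C:
  C → a a
  C → a id id
  C → a C a

Found common prefix 'a' in productions for C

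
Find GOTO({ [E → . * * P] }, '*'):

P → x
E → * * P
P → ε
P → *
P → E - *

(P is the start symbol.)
GOTO(I, '*') = CLOSURE({ [A → αX.β] : [A → α.Xβ] ∈ I, X = '*' })

Items with dot before '*', with the dot advanced:
  [E → . * * P] → [E → * . * P]
Closure adds nothing (no advanced item has the dot before a non-terminal).

GOTO = { [E → * . * P] }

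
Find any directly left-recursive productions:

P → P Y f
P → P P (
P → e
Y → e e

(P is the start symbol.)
Yes, P is left-recursive

Direct left recursion occurs when N → N α for some non-terminal N (the right-hand side begins with the left-hand side itself).

P → P Y f: LEFT RECURSIVE (starts with P)
P → P P (: LEFT RECURSIVE (starts with P)
P → e: starts with e
Y → e e: starts with e

The grammar has direct left recursion on: P.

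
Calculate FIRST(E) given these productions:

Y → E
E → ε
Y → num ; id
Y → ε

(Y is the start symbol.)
{ ε }

To compute FIRST(E), examine every production with E on the left-hand side, reading each right-hand side left to right until a non-nullable symbol is reached.

From E → ε:
  - ε-production, so ε ∈ FIRST(E)

Collecting: FIRST(E) = { ε }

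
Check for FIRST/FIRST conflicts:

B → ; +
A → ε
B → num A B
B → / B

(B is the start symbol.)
A FIRST/FIRST conflict occurs when two productions N → α and N → β for the same non-terminal have FIRST(α) ∩ FIRST(β) ≠ ∅ (with ε ∈ FIRST of a nullable right-hand side, so two nullable alternatives also conflict).

Productions for B:
  B → ; +: FIRST = { ';' }
  B → num A B: FIRST = { 'num' }
  B → / B: FIRST = { '/' }
A has only one production, so no FIRST/FIRST conflict is possible there.

All alternatives of each non-terminal have pairwise disjoint FIRST sets.

Answer: No FIRST/FIRST conflicts.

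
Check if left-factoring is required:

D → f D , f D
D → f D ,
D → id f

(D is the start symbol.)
Yes, D has productions with common prefix 'f D ,'

Left-factoring is needed when two productions for the same non-terminal
share a common prefix on the right-hand side.

Productions for D:
  D → f D , f D
  D → f D ,
  D → id f

Found common prefix 'f D ,' in productions for D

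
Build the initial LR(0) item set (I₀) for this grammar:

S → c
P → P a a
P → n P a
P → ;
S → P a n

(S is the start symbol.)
First, augment the grammar with S' → S
I₀ = CLOSURE({ [S' → . S] }):
  [S' → . S] has the dot before S: add [S → . c], [S → . P a n]
  [S → . P a n] has the dot before P: add [P → . P a a], [P → . n P a], [P → . ;]
No further items can be added.

I₀ = { [P → . ;], [P → . P a a], [P → . n P a], [S → . P a n], [S → . c], [S' → . S] }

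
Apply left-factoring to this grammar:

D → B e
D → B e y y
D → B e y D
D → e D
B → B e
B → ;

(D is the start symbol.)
D → B e D'
D' → ε
D' → y D''
D'' → y
D'' → D
D → e D
B → B e
B → ;

Left-factoring transforms A → αβ₁ | αβ₂ into A → αA' and A' → β₁ | β₂
(α is the longest common prefix among the alternatives). Repeat until
no nonterminal has two alternatives with a common prefix.

Round 1: D has alternatives sharing prefix 'B e'. Introduce D': D → B e D'
  Add: D' → ε
  Add: D' → y y
  Add: D' → y D

Round 2: D' has alternatives sharing prefix 'y'. Introduce D'': D' → y D''
  Add: D'' → y
  Add: D'' → D

No remaining common prefixes — done.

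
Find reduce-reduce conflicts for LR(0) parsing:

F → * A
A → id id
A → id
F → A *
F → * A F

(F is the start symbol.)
No reduce-reduce conflicts

A reduce-reduce conflict occurs when an LR(0) state has two complete items [A → α .] and [B → β .] — both call for a reduction, and with no lookahead the parser cannot choose between them.

Augment with F' → F and build the canonical LR(0) collection (I0 = CLOSURE({[F' → . F]}), then GOTO on every symbol after a dot until no new states appear). It has 9 states:
  I0: { [A → . id id], [A → . id], [F → . * A F], [F → . * A], [F → . A *], [F' → . F] }  — shift
  I1: { [A → . id id], [A → . id], [F → * . A F], [F → * . A] }  — shift
  I2: { [F → A . *] }  — shift
  I3: { [F' → F .] }  — accept
  I4: { [A → id . id], [A → id .] }  — shift, reduce
  I5: { [A → id id .] }  — reduce
  I6: { [F → A * .] }  — reduce
  I7: { [A → . id id], [A → . id], [F → * A . F], [F → * A .], [F → . * A F], [F → . * A], [F → . A *] }  — shift, reduce
  I8: { [F → * A F .] }  — reduce

No state contains more than one complete item.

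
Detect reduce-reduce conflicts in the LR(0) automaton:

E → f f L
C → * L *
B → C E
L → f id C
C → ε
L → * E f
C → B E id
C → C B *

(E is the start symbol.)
Augment with E' → E and build the canonical LR(0) collection (I0 = CLOSURE({[E' → . E]}), then GOTO on every symbol after a dot until no new states appear). It has 21 states:
  I0: { [E → . f f L], [E' → . E] }  — shift
  I1: { [E' → E .] }  — accept
  I2: { [E → f . f L] }  — shift
  I3: { [E → f f . L], [L → . * E f], [L → . f id C] }  — shift
  I4: { [E → . f f L], [L → * . E f] }  — shift
  I5: { [E → f f L .] }  — reduce
  I6: { [L → f . id C] }  — shift
  I7: { [B → . C E], [C → . * L *], [C → . B E id], [C → . C B *], [C → .], [L → f id . C] }  — shift, reduce
  I8: { [C → * . L *], [L → . * E f], [L → . f id C] }  — shift
  I9: { [C → B . E id], [E → . f f L] }  — shift
  I10: { [B → . C E], [B → C . E], [C → . * L *], [C → . B E id], [C → . C B *], [C → .], [C → C . B *], [E → . f f L], [L → f id C .] }  — shift, 2 reduces
  I11: { [C → B . E id], [C → C B . *], [E → . f f L] }  — shift
  I12: { [B → . C E], [B → C . E], [C → . * L *], [C → . B E id], [C → . C B *], [C → .], [C → C . B *], [E → . f f L] }  — shift, reduce
  I13: { [B → C E .] }  — reduce
  I14: { [C → C B * .] }  — reduce
  I15: { [C → B E . id] }  — shift
  I16: { [C → B E id .] }  — reduce
  I17: { [C → * L . *] }  — shift
  I18: { [C → * L * .] }  — reduce
  I19: { [L → * E . f] }  — shift
  I20: { [L → * E f .] }  — reduce

I10 contains complete items [C → .], [L → f id C .] — reduce-reduce conflict.

Answer: Yes — I10: [C → .] vs [L → f id C .]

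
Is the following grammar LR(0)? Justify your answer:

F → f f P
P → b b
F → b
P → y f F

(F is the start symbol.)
A grammar is LR(0) if no state in the canonical LR(0) collection has:
  - both a shift item (dot before a terminal) and a complete item (shift-reduce conflict), or
  - two or more complete items (reduce-reduce conflict; the accept item [F' → F .] counts as a complete item here).

Augment with F' → F and build the canonical LR(0) collection (I0 = CLOSURE({[F' → . F]}), then GOTO on every symbol after a dot until no new states appear). It has 11 states:
  I0: { [F → . b], [F → . f f P], [F' → . F] }  — shift
  I1: { [F' → F .] }  — accept
  I2: { [F → b .] }  — reduce
  I3: { [F → f . f P] }  — shift
  I4: { [F → f f . P], [P → . b b], [P → . y f F] }  — shift
  I5: { [F → f f P .] }  — reduce
  I6: { [P → b . b] }  — shift
  I7: { [P → y . f F] }  — shift
  I8: { [F → . b], [F → . f f P], [P → y f . F] }  — shift
  I9: { [P → y f F .] }  — reduce
  I10: { [P → b b .] }  — reduce

Every state is either a pure shift/goto state or contains exactly one complete item and nothing to shift — no conflicts. The grammar is LR(0).

Answer: Yes, the grammar is LR(0)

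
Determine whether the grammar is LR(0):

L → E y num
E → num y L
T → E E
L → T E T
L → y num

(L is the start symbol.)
A grammar is LR(0) if no state in the canonical LR(0) collection has:
  - both a shift item (dot before a terminal) and a complete item (shift-reduce conflict), or
  - two or more complete items (reduce-reduce conflict; the accept item [L' → L .] counts as a complete item here).

Augment with L' → L and build the canonical LR(0) collection (I0 = CLOSURE({[L' → . L]}), then GOTO on every symbol after a dot until no new states appear). It has 15 states:
  I0: { [E → . num y L], [L → . E y num], [L → . T E T], [L → . y num], [L' → . L], [T → . E E] }  — shift
  I1: { [E → . num y L], [L → E . y num], [T → E . E] }  — shift
  I2: { [L' → L .] }  — accept
  I3: { [E → . num y L], [L → T . E T] }  — shift
  I4: { [E → num . y L] }  — shift
  I5: { [L → y . num] }  — shift
  I6: { [L → y num .] }  — reduce
  I7: { [E → . num y L], [E → num y . L], [L → . E y num], [L → . T E T], [L → . y num], [T → . E E] }  — shift
  I8: { [E → num y L .] }  — reduce
  I9: { [E → . num y L], [L → T E . T], [T → . E E] }  — shift
  I10: { [E → . num y L], [T → E . E] }  — shift
  I11: { [L → T E T .] }  — reduce
  I12: { [T → E E .] }  — reduce
  I13: { [L → E y . num] }  — shift
  I14: { [L → E y num .] }  — reduce

Every state is either a pure shift/goto state or contains exactly one complete item and nothing to shift — no conflicts. The grammar is LR(0).

Answer: Yes, the grammar is LR(0)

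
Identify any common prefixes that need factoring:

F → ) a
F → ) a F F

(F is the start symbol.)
Left-factoring is needed when two productions for the same non-terminal
share a common prefix on the right-hand side.

Productions for F:
  F → ) a
  F → ) a F F

Found common prefix ') a' in productions for F

Answer: Yes, F has productions with common prefix ') a'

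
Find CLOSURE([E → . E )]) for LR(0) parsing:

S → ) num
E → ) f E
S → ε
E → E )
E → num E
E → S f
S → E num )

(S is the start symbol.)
Start with: [E → . E )]
  [E → . E )] has the dot before E: add [E → . ) f E], [E → . num E], [E → . S f]
  [E → . S f] has the dot before S: add [S → . ) num], [S → .], [S → . E num )]
No further items can be added.

CLOSURE = { [E → . ) f E], [E → . E )], [E → . S f], [E → . num E], [S → . ) num], [S → . E num )], [S → .] }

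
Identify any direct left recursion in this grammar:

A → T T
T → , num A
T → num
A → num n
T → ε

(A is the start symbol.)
Direct left recursion occurs when N → N α for some non-terminal N (the right-hand side begins with the left-hand side itself).

A → T T: starts with T
T → , num A: starts with ','
T → num: starts with num
A → num n: starts with num
T → ε: starts with ε

No direct left recursion found.

Answer: No direct left recursion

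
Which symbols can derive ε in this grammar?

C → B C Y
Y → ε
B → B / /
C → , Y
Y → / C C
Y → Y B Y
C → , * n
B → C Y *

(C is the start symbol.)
{ 'Y' }

ε-productions: Y → ε
So Y is immediately nullable.
No further non-terminal can be added: every production for the remaining non-terminals contains a terminal or a non-nullable non-terminal.
Nullable = { 'Y' }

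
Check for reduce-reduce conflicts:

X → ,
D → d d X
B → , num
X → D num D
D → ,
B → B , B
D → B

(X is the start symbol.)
Yes — I1: [D → , .] vs [X → , .]

A reduce-reduce conflict occurs when an LR(0) state has two complete items [A → α .] and [B → β .] — both call for a reduction, and with no lookahead the parser cannot choose between them.

Augment with X' → X and build the canonical LR(0) collection (I0 = CLOSURE({[X' → . X]}), then GOTO on every symbol after a dot until no new states appear). It has 15 states:
  I0: { [B → . , num], [B → . B , B], [D → . ,], [D → . B], [D → . d d X], [X → . ,], [X → . D num D], [X' → . X] }  — shift
  I1: { [B → , . num], [D → , .], [X → , .] }  — shift, 2 reduces
  I2: { [B → B . , B], [D → B .] }  — shift, reduce
  I3: { [X → D . num D] }  — shift
  I4: { [X' → X .] }  — accept
  I5: { [D → d . d X] }  — shift
  I6: { [B → . , num], [B → . B , B], [D → . ,], [D → . B], [D → . d d X], [D → d d . X], [X → . ,], [X → . D num D] }  — shift
  I7: { [D → d d X .] }  — reduce
  I8: { [B → . , num], [B → . B , B], [D → . ,], [D → . B], [D → . d d X], [X → D num . D] }  — shift
  I9: { [B → , . num], [D → , .] }  — shift, reduce
  I10: { [X → D num D .] }  — reduce
  I11: { [B → , num .] }  — reduce
  I12: { [B → . , num], [B → . B , B], [B → B , . B] }  — shift
  I13: { [B → , . num] }  — shift
  I14: { [B → B , B .], [B → B . , B] }  — shift, reduce

I1 contains complete items [D → , .], [X → , .] — reduce-reduce conflict.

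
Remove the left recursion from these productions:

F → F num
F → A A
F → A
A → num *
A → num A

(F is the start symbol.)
F is directly left-recursive. The standard transformation for
  A → A α₁ | ... | A α_m | β₁ | ... | β_n
is
  A  → β₁ A' | ... | β_n A'
  A' → α₁ A' | ... | α_m A' | ε

F → A A becomes F → A A F'
F → A becomes F → A F'
F → F num becomes F' → num F'
Add F' → ε

Productions for other non-terminals are unchanged:
  A → num *
  A → num A

Resulting grammar:
F → A A F'
F → A F'
F' → num F'
F' → ε
A → num *
A → num A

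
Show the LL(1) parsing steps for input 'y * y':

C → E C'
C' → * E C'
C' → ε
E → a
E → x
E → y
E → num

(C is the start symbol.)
Stack is shown with the top on the left.

Stack     Input    Action
-------------------------
C $       y * y $  output C → E C'
E C' $    y * y $  output E → y
y C' $    y * y $  match 'y'
C' $      * y $    output C' → * E C'
* E C' $  * y $    match '*'
E C' $    y $      output E → y
y C' $    y $      match 'y'
C' $      $        output C' → ε
$         $        accept

The string is accepted.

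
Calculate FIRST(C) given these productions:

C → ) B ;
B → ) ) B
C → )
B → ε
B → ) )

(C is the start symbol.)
From C → ) B ;:
  - ')' is a terminal: add ')' and stop
From C → ):
  - ')' is a terminal: add ')' and stop

Collecting: FIRST(C) = { ')' }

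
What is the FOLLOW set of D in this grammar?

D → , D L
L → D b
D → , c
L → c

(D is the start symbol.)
To compute FOLLOW(D), find every occurrence of D on a right-hand side N → α D β: add FIRST(β) \ {ε}, and if β is empty or nullable also add FOLLOW(N). Iterate to a fixed point.

D is the start symbol, so $ ∈ FOLLOW(D).
In D → , D L: D is followed by L, add FIRST(L) \ {ε} = { ',', 'c' }
In L → D b: D is followed by b, add FIRST(b) \ {ε} = { 'b' }

Taking the union: FOLLOW(D) = { $, ',', 'b', 'c' }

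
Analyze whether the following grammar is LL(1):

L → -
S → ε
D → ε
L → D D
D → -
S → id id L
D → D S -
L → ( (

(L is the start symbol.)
No. Predict set conflict for L: { '-' }

Relevant sets:
  FIRST(D) = { '-', 'id', ε }
  FIRST(S) = { 'id', ε }
  FOLLOW(L) = { $, '-' }
  FOLLOW(S) = { '-' }
  FOLLOW(D) = { $, '-', 'id' }

For L:
  PREDICT(L → '-') = { '-' }
  PREDICT(L → D D) = { $, '-', 'id' }
  PREDICT(L → '(' '(') = { '(' }
For S:
  PREDICT(S → ε) = { '-' }
  PREDICT(S → id id L) = { 'id' }
For D:
  PREDICT(D → ε) = { $, '-', 'id' }
  PREDICT(D → '-') = { '-' }
  PREDICT(D → D S '-') = { '-', 'id' }

Conflict found: Predict set conflict for L: { '-' }
The grammar is NOT LL(1).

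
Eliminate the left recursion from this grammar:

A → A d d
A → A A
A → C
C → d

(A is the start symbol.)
A → C A'
A' → d d A'
A' → A A'
A' → ε
C → d

A is directly left-recursive. The standard transformation for
  A → A α₁ | ... | A α_m | β₁ | ... | β_n
is
  A  → β₁ A' | ... | β_n A'
  A' → α₁ A' | ... | α_m A' | ε

A → C becomes A → C A'
A → A d d becomes A' → d d A'
A → A A becomes A' → A A'
Add A' → ε

Productions for other non-terminals are unchanged:
  C → d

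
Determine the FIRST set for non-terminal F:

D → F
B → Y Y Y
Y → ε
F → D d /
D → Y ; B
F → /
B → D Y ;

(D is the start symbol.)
FIRST sets of the other non-terminals involved (by the same procedure, iterated to a fixed point):
  FIRST(D) = { '/', ';' }

From F → D d /:
  - D is a non-terminal: add FIRST(D) \ {ε} = { '/', ';' }
    D is not nullable, so stop
From F → /:
  - '/' is a terminal: add '/' and stop

Collecting: FIRST(F) = { '/', ';' }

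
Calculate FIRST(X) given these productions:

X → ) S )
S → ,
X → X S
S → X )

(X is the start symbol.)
From X → ) S ):
  - ')' is a terminal: add ')' and stop
From X → X S:
  - X is the symbol being defined: contributes nothing new
    X is not nullable, so stop

Collecting: FIRST(X) = { ')' }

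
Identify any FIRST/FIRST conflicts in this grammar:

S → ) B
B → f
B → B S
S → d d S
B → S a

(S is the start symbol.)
Yes. B → f / B → B S on { 'f' }; B → B S / B → S a on { ')', 'd' }

A FIRST/FIRST conflict occurs when two productions N → α and N → β for the same non-terminal have FIRST(α) ∩ FIRST(β) ≠ ∅ (with ε ∈ FIRST of a nullable right-hand side, so two nullable alternatives also conflict).

FIRST sets of the non-terminals at (or reachable through a nullable prefix from) the front of some alternative:
  FIRST(B) = { ')', 'd', 'f' }
  FIRST(S) = { ')', 'd' }

Productions for S:
  S → ) B: FIRST = { ')' }
  S → d d S: FIRST = { 'd' }
Productions for B:
  B → f: FIRST = { 'f' }
  B → B S: FIRST = { ')', 'd', 'f' }
  B → S a: FIRST = { ')', 'd' }

Conflict for B: B → f and B → B S
  Overlap: { 'f' }
Conflict for B: B → B S and B → S a
  Overlap: { ')', 'd' }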